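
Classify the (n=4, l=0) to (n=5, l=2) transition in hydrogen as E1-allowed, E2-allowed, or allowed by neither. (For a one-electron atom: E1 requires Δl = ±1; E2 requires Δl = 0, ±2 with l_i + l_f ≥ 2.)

E2

Δl = 2 − 0 = +2; l_i + l_f = 2.
E1 (Δl = ±1): not satisfied.
E2 (Δl = 0,±2, l_i+l_f ≥ 2): satisfied.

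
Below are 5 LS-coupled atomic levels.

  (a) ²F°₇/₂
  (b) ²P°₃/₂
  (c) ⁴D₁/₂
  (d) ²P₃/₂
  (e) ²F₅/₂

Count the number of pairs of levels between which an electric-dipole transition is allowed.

2

(a)–(b): forbidden (parity, ΔL, ΔJ).
(a)–(c): forbidden (ΔS, ΔJ).
(a)–(d): forbidden (ΔL, ΔJ).
(a)–(e): allowed.
(b)–(c): forbidden (ΔS).
(b)–(d): allowed.
(b)–(e): forbidden (ΔL).
(c)–(d): forbidden (parity, ΔS).
(c)–(e): forbidden (parity, ΔS, ΔJ).
(d)–(e): forbidden (parity, ΔL).
Allowed pairs: 2 of 10.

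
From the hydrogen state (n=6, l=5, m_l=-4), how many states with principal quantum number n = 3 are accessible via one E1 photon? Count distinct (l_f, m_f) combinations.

E1 requires l_f ∈ {4, 6}, but neither lies in [0, 2], so no final state is reachable.
Total: 0.

0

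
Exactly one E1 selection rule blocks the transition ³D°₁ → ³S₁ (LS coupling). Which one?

Initial level: S=1, L=2, J=1, parity odd. Final level: S=1, L=0, J=1, parity even.
Parity must change: odd → even — passes.
ΔS = 0: S: 1 → 1 — passes.
ΔL = 0, ±1 (not L=0↔0): L: 2 → 0, ΔL = -2 — fails.
ΔJ = 0, ±1 (not J=0↔0): J: 1 → 1, ΔJ = +0 — passes.

the ΔL = 0, ±1 rule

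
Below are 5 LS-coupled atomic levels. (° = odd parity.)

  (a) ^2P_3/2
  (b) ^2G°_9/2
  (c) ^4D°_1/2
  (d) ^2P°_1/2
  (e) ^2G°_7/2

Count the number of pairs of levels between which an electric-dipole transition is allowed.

1

(a)–(b): forbidden (ΔL, ΔJ).
(a)–(c): forbidden (ΔS).
(a)–(d): allowed.
(a)–(e): forbidden (ΔL, ΔJ).
(b)–(c): forbidden (parity, ΔS, ΔL, ΔJ).
(b)–(d): forbidden (parity, ΔL, ΔJ).
(b)–(e): forbidden (parity).
(c)–(d): forbidden (parity, ΔS).
(c)–(e): forbidden (parity, ΔS, ΔL, ΔJ).
(d)–(e): forbidden (parity, ΔL, ΔJ).
Allowed pairs: 1 of 10.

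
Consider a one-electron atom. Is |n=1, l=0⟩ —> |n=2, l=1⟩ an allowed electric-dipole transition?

l: 0 → 1 (Δl = +1). Δl = ±1 satisfied.
All E1 selection rules are satisfied.

allowed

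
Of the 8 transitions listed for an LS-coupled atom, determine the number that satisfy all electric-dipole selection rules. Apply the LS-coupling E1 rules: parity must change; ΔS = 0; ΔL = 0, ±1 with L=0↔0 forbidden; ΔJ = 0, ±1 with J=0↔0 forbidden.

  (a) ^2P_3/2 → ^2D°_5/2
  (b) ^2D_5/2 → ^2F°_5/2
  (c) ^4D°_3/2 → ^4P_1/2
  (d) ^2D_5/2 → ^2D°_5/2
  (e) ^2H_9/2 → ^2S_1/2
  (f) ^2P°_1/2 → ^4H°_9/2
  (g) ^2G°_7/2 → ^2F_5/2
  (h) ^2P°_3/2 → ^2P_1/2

(a) allowed
(b) allowed
(c) allowed
(d) allowed
(e) forbidden (parity, ΔL, ΔJ fail)
(f) forbidden (parity, ΔS, ΔL, ΔJ fail)
(g) allowed
(h) allowed
Total allowed: 6 of 8.

6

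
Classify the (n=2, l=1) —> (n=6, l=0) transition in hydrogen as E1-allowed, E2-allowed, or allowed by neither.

Δl = 0 − 1 = -1; l_i + l_f = 1.
E1 (Δl = ±1): satisfied.
E2 (Δl = 0,±2, l_i+l_f ≥ 2): not satisfied.

E1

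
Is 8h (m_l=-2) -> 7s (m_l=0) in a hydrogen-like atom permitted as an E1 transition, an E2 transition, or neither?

neither

Δl = 0 − 5 = -5; l_i + l_f = 5.
Δm_l = +2.
E1 (Δl = ±1, |Δm_l| ≤ 1): not satisfied.
E2 (Δl = 0,±2, l_i+l_f ≥ 2, |Δm_l| ≤ 2): not satisfied.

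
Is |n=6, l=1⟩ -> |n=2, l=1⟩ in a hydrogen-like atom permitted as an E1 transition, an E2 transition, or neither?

E2

Δl = 1 − 1 = +0; l_i + l_f = 2.
E1 (Δl = ±1): not satisfied.
E2 (Δl = 0,±2, l_i+l_f ≥ 2): satisfied.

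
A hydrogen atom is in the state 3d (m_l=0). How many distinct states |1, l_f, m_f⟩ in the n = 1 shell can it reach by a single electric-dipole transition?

E1 requires l_f ∈ {1, 3}, but neither lies in [0, 0], so no final state is reachable.
Total: 0.

0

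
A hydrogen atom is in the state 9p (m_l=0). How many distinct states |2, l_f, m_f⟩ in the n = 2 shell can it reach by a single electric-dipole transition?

1

E1 requires Δl = ±1, so l_f ∈ {0, 2}; with 0 ≤ l_f ≤ n_f−1 = 1, the allowed l_f values are {0}.
For l_f = 0: m_f ∈ {m_i−1, m_i, m_i+1} ∩ [−0, 0] = {0} → 1 state.
Total: 1.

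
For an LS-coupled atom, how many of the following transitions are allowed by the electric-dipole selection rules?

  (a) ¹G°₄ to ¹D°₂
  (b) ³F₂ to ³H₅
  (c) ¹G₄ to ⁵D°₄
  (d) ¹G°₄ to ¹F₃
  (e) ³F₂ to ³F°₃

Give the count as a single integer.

(a) forbidden (parity, ΔL, ΔJ fail)
(b) forbidden (parity, ΔL, ΔJ fail)
(c) forbidden (ΔS, ΔL fail)
(d) allowed
(e) allowed
Total allowed: 2 of 5.

2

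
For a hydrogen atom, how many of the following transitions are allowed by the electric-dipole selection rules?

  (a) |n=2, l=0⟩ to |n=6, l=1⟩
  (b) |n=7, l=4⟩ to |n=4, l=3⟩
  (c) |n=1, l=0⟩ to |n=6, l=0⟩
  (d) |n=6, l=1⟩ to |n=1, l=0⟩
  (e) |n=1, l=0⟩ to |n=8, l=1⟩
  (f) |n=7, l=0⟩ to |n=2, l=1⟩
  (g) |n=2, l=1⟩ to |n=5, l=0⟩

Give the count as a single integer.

(a) allowed
(b) allowed
(c) forbidden — Δl = +0 (E1 requires Δl = ±1)
(d) allowed
(e) allowed
(f) allowed
(g) allowed
Total allowed: 6 of 7.

6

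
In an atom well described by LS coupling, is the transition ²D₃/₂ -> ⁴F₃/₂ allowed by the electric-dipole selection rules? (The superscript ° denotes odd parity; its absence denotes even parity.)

forbidden

Parity must change: even → even — fails.
ΔS = 0: S: 1/2 → 3/2 — fails.
ΔL = 0, ±1 (not L=0↔0): L: 2 → 3, ΔL = +1 — ok.
ΔJ = 0, ±1 (not J=0↔0): J: 3/2 → 3/2, ΔJ = +0 — ok.
Rule(s) violated: parity, ΔS.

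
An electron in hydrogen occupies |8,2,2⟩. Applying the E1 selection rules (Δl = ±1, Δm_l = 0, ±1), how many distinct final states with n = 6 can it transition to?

4

E1 requires Δl = ±1, so l_f ∈ {1, 3}; with 0 ≤ l_f ≤ n_f−1 = 5, the allowed l_f values are {1, 3}.
For l_f = 1: m_f ∈ {m_i−1, m_i, m_i+1} ∩ [−1, 1] = {1} → 1 state.
For l_f = 3: m_f ∈ {m_i−1, m_i, m_i+1} ∩ [−3, 3] = {1, 2, 3} → 3 states.
Total: 4.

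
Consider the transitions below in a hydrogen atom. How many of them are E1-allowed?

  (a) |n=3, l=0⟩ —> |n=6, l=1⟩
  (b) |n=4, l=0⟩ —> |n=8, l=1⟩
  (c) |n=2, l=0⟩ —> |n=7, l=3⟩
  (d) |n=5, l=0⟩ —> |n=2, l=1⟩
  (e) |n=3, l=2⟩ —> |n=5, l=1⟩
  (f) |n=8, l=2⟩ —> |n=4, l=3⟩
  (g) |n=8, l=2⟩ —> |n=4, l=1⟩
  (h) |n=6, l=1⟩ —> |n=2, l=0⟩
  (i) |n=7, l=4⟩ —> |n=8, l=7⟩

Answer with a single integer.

7

(a) allowed
(b) allowed
(c) forbidden — Δl = +3 (E1 requires Δl = ±1)
(d) allowed
(e) allowed
(f) allowed
(g) allowed
(h) allowed
(i) forbidden — Δl = +3 (E1 requires Δl = ±1)
Total allowed: 7 of 9.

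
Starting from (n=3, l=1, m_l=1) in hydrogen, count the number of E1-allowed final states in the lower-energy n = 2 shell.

E1 requires Δl = ±1, so l_f ∈ {0, 2}; with 0 ≤ l_f ≤ n_f−1 = 1, the allowed l_f values are {0}.
For l_f = 0: m_f ∈ {m_i−1, m_i, m_i+1} ∩ [−0, 0] = {0} → 1 state.
Total: 1.

1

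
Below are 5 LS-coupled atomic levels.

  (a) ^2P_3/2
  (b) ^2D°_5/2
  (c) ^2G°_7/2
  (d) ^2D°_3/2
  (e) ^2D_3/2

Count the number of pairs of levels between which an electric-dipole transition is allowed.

4

(a)–(b): allowed.
(a)–(c): forbidden (ΔL, ΔJ).
(a)–(d): allowed.
(a)–(e): forbidden (parity).
(b)–(c): forbidden (parity, ΔL).
(b)–(d): forbidden (parity).
(b)–(e): allowed.
(c)–(d): forbidden (parity, ΔL, ΔJ).
(c)–(e): forbidden (ΔL, ΔJ).
(d)–(e): allowed.
Allowed pairs: 4 of 10.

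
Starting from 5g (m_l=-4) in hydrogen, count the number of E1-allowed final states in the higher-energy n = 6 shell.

E1 requires Δl = ±1, so l_f ∈ {3, 5}; with 0 ≤ l_f ≤ n_f−1 = 5, the allowed l_f values are {3, 5}.
For l_f = 3: m_f ∈ {m_i−1, m_i, m_i+1} ∩ [−3, 3] = {-3} → 1 state.
For l_f = 5: m_f ∈ {m_i−1, m_i, m_i+1} ∩ [−5, 5] = {-5, -4, -3} → 3 states.
Total: 4.

4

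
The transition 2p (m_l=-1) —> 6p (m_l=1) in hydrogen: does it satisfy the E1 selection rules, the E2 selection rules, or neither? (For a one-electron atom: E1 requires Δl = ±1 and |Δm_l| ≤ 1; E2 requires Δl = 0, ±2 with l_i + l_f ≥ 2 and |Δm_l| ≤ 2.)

Δl = 1 − 1 = +0; l_i + l_f = 2.
Δm_l = +2.
E1 (Δl = ±1, |Δm_l| ≤ 1): not satisfied.
E2 (Δl = 0,±2, l_i+l_f ≥ 2, |Δm_l| ≤ 2): satisfied.

E2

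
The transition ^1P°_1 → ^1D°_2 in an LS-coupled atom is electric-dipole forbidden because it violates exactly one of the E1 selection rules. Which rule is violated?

Initial level: S=0, L=1, J=1, parity odd. Final level: S=0, L=2, J=2, parity odd.
Parity must change: odd → odd — ✗.
ΔS = 0: S: 0 → 0 — ✓.
ΔL = 0, ±1 (not L=0↔0): L: 1 → 2, ΔL = +1 — ✓.
ΔJ = 0, ±1 (not J=0↔0): J: 1 → 2, ΔJ = +1 — ✓.

parity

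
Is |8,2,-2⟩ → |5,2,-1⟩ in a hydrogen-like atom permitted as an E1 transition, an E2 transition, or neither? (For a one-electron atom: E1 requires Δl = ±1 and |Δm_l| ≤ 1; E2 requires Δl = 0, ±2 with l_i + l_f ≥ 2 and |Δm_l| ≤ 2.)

E2

Δl = 2 − 2 = +0; l_i + l_f = 4.
Δm_l = +1.
E1 (Δl = ±1, |Δm_l| ≤ 1): not satisfied.
E2 (Δl = 0,±2, l_i+l_f ≥ 2, |Δm_l| ≤ 2): satisfied.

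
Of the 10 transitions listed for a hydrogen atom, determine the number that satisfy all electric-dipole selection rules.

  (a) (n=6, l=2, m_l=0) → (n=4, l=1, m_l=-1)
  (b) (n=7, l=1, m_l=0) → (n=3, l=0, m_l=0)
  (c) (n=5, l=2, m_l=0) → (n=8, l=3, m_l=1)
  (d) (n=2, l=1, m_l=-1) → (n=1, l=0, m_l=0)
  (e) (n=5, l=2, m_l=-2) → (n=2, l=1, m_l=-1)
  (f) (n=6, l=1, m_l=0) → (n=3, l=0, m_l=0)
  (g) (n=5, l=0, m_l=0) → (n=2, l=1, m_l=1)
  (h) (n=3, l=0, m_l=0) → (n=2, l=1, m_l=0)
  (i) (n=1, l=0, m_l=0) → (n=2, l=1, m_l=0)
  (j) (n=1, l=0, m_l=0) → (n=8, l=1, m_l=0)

(a) allowed
(b) allowed
(c) allowed
(d) allowed
(e) allowed
(f) allowed
(g) allowed
(h) allowed
(i) allowed
(j) allowed
Total allowed: 10 of 10.

10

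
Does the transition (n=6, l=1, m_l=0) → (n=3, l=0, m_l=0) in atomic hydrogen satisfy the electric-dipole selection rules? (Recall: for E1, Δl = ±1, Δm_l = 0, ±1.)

l: 1 → 0 (Δl = -1). Δl = ±1 ok.
Δm_l = 0 − (0) = +0. E1 requires Δm_l = 0, ±1: ok.
All E1 selection rules are satisfied.

allowed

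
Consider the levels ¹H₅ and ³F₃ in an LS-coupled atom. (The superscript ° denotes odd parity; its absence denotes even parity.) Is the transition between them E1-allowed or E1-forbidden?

forbidden

Reading off the term symbols: S 0→1, L 5→3, J 5→3, parity even→even.
ΔL = 0, ±1 (not L=0↔0): L: 5 → 3, ΔL = -2 — fails.
Parity must change: even → even — fails.
ΔJ = 0, ±1 (not J=0↔0): J: 5 → 3, ΔJ = -2 — fails.
ΔS = 0: S: 0 → 1 — fails.
Rule(s) violated: parity, ΔS, ΔL, ΔJ.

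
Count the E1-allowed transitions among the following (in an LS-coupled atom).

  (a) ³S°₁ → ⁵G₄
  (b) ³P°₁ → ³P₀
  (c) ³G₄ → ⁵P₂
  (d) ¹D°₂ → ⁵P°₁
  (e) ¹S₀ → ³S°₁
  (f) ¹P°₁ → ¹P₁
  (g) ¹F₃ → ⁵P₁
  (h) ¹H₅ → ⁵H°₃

(a) forbidden (ΔS, ΔL, ΔJ fail)
(b) allowed
(c) forbidden (parity, ΔS, ΔL, ΔJ fail)
(d) forbidden (parity, ΔS fail)
(e) forbidden (ΔS, ΔL fail)
(f) allowed
(g) forbidden (parity, ΔS, ΔL, ΔJ fail)
(h) forbidden (ΔS, ΔJ fail)
Total allowed: 2 of 8.

2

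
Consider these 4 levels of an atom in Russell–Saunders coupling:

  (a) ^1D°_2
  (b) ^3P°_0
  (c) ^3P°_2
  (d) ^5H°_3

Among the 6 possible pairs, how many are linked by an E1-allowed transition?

(a)–(b): forbidden (parity, ΔS, ΔJ).
(a)–(c): forbidden (parity, ΔS).
(a)–(d): forbidden (parity, ΔS, ΔL).
(b)–(c): forbidden (parity, ΔJ).
(b)–(d): forbidden (parity, ΔS, ΔL, ΔJ).
(c)–(d): forbidden (parity, ΔS, ΔL).
Allowed pairs: 0 of 6.

0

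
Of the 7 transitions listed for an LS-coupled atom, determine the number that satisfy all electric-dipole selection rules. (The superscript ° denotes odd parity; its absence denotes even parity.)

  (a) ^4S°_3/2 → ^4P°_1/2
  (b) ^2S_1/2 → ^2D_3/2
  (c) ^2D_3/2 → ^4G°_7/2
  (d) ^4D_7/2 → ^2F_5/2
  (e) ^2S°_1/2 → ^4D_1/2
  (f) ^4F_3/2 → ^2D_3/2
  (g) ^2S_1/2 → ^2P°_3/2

1

(a) forbidden (parity fails)
(b) forbidden (parity, ΔL fail)
(c) forbidden (ΔS, ΔL, ΔJ fail)
(d) forbidden (parity, ΔS fail)
(e) forbidden (ΔS, ΔL fail)
(f) forbidden (parity, ΔS fail)
(g) allowed
Total allowed: 1 of 7.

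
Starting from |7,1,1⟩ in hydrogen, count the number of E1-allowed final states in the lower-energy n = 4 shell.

4

E1 requires Δl = ±1, so l_f ∈ {0, 2}; with 0 ≤ l_f ≤ n_f−1 = 3, the allowed l_f values are {0, 2}.
For l_f = 0: m_f ∈ {m_i−1, m_i, m_i+1} ∩ [−0, 0] = {0} → 1 state.
For l_f = 2: m_f ∈ {m_i−1, m_i, m_i+1} ∩ [−2, 2] = {0, 1, 2} → 3 states.
Total: 4.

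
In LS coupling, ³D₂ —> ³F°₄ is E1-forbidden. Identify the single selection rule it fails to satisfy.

Initial level: S=1, L=2, J=2, parity even. Final level: S=1, L=3, J=4, parity odd.
Parity must change: even → odd — satisfied.
ΔS = 0: S: 1 → 1 — satisfied.
ΔL = 0, ±1 (not L=0↔0): L: 2 → 3, ΔL = +1 — satisfied.
ΔJ = 0, ±1 (not J=0↔0): J: 2 → 4, ΔJ = +2 — violated.

the ΔJ = 0, ±1 rule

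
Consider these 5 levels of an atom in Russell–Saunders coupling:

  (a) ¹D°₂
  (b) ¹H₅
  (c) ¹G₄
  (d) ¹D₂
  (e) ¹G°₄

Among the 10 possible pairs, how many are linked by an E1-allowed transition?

3

(a)–(b): forbidden (ΔL, ΔJ).
(a)–(c): forbidden (ΔL, ΔJ).
(a)–(d): allowed.
(a)–(e): forbidden (parity, ΔL, ΔJ).
(b)–(c): forbidden (parity).
(b)–(d): forbidden (parity, ΔL, ΔJ).
(b)–(e): allowed.
(c)–(d): forbidden (parity, ΔL, ΔJ).
(c)–(e): allowed.
(d)–(e): forbidden (ΔL, ΔJ).
Allowed pairs: 3 of 10.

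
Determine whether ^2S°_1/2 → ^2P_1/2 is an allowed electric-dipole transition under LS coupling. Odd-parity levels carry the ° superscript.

allowed

Reading off the term symbols: S 1/2→1/2, L 0→1, J 1/2→1/2, parity odd→even.
Parity must change: odd → even — satisfied.
ΔS = 0: S: 1/2 → 1/2 — satisfied.
ΔL = 0, ±1 (not L=0↔0): L: 0 → 1, ΔL = +1 — satisfied.
ΔJ = 0, ±1 (not J=0↔0): J: 1/2 → 1/2, ΔJ = +0 — satisfied.
All four E1 rules are satisfied.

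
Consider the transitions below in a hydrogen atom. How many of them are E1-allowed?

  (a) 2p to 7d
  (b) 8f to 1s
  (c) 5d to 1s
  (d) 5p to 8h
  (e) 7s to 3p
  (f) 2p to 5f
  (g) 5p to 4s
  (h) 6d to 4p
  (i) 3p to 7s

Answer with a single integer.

(a) allowed
(b) forbidden — Δl = -3 (E1 requires Δl = ±1)
(c) forbidden — Δl = -2 (E1 requires Δl = ±1)
(d) forbidden — Δl = +4 (E1 requires Δl = ±1)
(e) allowed
(f) forbidden — Δl = +2 (E1 requires Δl = ±1)
(g) allowed
(h) allowed
(i) allowed
Total allowed: 5 of 9.

5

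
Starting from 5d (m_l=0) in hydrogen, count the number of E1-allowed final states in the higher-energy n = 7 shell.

E1 requires Δl = ±1, so l_f ∈ {1, 3}; with 0 ≤ l_f ≤ n_f−1 = 6, the allowed l_f values are {1, 3}.
For l_f = 1: m_f ∈ {m_i−1, m_i, m_i+1} ∩ [−1, 1] = {-1, 0, 1} → 3 states.
For l_f = 3: m_f ∈ {m_i−1, m_i, m_i+1} ∩ [−3, 3] = {-1, 0, 1} → 3 states.
Total: 6.

6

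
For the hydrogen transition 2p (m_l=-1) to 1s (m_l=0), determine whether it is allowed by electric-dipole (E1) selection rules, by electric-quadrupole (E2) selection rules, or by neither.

E1

Δl = 0 − 1 = -1; l_i + l_f = 1.
Δm_l = +1.
E1 (Δl = ±1, |Δm_l| ≤ 1): satisfied.
E2 (Δl = 0,±2, l_i+l_f ≥ 2, |Δm_l| ≤ 2): not satisfied.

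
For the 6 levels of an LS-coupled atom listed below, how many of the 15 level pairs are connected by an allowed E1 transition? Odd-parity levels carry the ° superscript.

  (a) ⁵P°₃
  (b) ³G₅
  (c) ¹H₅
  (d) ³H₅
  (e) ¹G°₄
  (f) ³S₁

1

(a)–(b): forbidden (ΔS, ΔL, ΔJ).
(a)–(c): forbidden (ΔS, ΔL, ΔJ).
(a)–(d): forbidden (ΔS, ΔL, ΔJ).
(a)–(e): forbidden (parity, ΔS, ΔL).
(a)–(f): forbidden (ΔS, ΔJ).
(b)–(c): forbidden (parity, ΔS).
(b)–(d): forbidden (parity).
(b)–(e): forbidden (ΔS).
(b)–(f): forbidden (parity, ΔL, ΔJ).
(c)–(d): forbidden (parity, ΔS).
(c)–(e): allowed.
(c)–(f): forbidden (parity, ΔS, ΔL, ΔJ).
(d)–(e): forbidden (ΔS).
(d)–(f): forbidden (parity, ΔL, ΔJ).
(e)–(f): forbidden (ΔS, ΔL, ΔJ).
Allowed pairs: 1 of 15.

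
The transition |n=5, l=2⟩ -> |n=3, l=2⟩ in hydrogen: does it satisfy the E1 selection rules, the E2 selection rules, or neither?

E2

Δl = 2 − 2 = +0; l_i + l_f = 4.
E1 (Δl = ±1): not satisfied.
E2 (Δl = 0,±2, l_i+l_f ≥ 2): satisfied.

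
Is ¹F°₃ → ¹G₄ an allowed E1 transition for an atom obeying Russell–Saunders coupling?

allowed

Parity must change: odd → even — ✓.
ΔS = 0: S: 0 → 0 — ✓.
ΔL = 0, ±1 (not L=0↔0): L: 3 → 4, ΔL = +1 — ✓.
ΔJ = 0, ±1 (not J=0↔0): J: 3 → 4, ΔJ = +1 — ✓.
All four E1 rules are satisfied.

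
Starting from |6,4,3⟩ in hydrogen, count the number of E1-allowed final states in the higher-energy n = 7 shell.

5

E1 requires Δl = ±1, so l_f ∈ {3, 5}; with 0 ≤ l_f ≤ n_f−1 = 6, the allowed l_f values are {3, 5}.
For l_f = 3: m_f ∈ {m_i−1, m_i, m_i+1} ∩ [−3, 3] = {2, 3} → 2 states.
For l_f = 5: m_f ∈ {m_i−1, m_i, m_i+1} ∩ [−5, 5] = {2, 3, 4} → 3 states.
Total: 5.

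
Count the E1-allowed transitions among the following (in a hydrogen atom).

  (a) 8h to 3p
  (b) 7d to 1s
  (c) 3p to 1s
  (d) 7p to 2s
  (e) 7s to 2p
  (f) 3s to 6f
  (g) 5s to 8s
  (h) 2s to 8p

4

(a) forbidden — Δl = -4 (E1 requires Δl = ±1)
(b) forbidden — Δl = -2 (E1 requires Δl = ±1)
(c) allowed
(d) allowed
(e) allowed
(f) forbidden — Δl = +3 (E1 requires Δl = ±1)
(g) forbidden — Δl = +0 (E1 requires Δl = ±1)
(h) allowed
Total allowed: 4 of 8.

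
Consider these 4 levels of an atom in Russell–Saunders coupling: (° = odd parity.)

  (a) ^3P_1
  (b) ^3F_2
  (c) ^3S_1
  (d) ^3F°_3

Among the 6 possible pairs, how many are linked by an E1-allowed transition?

1

(a)–(b): forbidden (parity, ΔL).
(a)–(c): forbidden (parity).
(a)–(d): forbidden (ΔL, ΔJ).
(b)–(c): forbidden (parity, ΔL).
(b)–(d): allowed.
(c)–(d): forbidden (ΔL, ΔJ).
Allowed pairs: 1 of 6.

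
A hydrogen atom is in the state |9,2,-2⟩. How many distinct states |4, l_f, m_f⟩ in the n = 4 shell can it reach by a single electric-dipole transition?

4

E1 requires Δl = ±1, so l_f ∈ {1, 3}; with 0 ≤ l_f ≤ n_f−1 = 3, the allowed l_f values are {1, 3}.
For l_f = 1: m_f ∈ {m_i−1, m_i, m_i+1} ∩ [−1, 1] = {-1} → 1 state.
For l_f = 3: m_f ∈ {m_i−1, m_i, m_i+1} ∩ [−3, 3] = {-3, -2, -1} → 3 states.
Total: 4.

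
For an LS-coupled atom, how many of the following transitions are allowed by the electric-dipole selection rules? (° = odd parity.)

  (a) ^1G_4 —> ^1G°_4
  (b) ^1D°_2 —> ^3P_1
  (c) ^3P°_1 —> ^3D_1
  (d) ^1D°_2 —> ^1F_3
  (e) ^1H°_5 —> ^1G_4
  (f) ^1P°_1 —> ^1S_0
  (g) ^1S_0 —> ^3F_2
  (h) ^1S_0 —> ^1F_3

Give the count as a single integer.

(a) allowed
(b) forbidden (ΔS fails)
(c) allowed
(d) allowed
(e) allowed
(f) allowed
(g) forbidden (parity, ΔS, ΔL, ΔJ fail)
(h) forbidden (parity, ΔL, ΔJ fail)
Total allowed: 5 of 8.

5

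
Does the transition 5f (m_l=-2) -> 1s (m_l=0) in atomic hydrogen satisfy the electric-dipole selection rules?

Initial l = 3, final l = 0, so Δl = -3. E1 requires Δl = ±1: fails.
Δm_l = 0 − (-2) = +2. E1 requires Δm_l = 0, ±1: fails.
The transition is electric-dipole forbidden.

forbidden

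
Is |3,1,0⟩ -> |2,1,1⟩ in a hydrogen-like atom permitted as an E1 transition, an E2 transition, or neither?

Δl = 1 − 1 = +0; l_i + l_f = 2.
Δm_l = +1.
E1 (Δl = ±1, |Δm_l| ≤ 1): not satisfied.
E2 (Δl = 0,±2, l_i+l_f ≥ 2, |Δm_l| ≤ 2): satisfied.

E2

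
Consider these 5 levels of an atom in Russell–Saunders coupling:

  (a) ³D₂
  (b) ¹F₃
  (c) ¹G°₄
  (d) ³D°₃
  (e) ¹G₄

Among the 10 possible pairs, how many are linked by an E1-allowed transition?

3

(a)–(b): forbidden (parity, ΔS).
(a)–(c): forbidden (ΔS, ΔL, ΔJ).
(a)–(d): allowed.
(a)–(e): forbidden (parity, ΔS, ΔL, ΔJ).
(b)–(c): allowed.
(b)–(d): forbidden (ΔS).
(b)–(e): forbidden (parity).
(c)–(d): forbidden (parity, ΔS, ΔL).
(c)–(e): allowed.
(d)–(e): forbidden (ΔS, ΔL).
Allowed pairs: 3 of 10.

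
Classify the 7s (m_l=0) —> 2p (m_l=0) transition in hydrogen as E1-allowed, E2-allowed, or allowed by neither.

E1

Δl = 1 − 0 = +1; l_i + l_f = 1.
Δm_l = +0.
E1 (Δl = ±1, |Δm_l| ≤ 1): satisfied.
E2 (Δl = 0,±2, l_i+l_f ≥ 2, |Δm_l| ≤ 2): not satisfied.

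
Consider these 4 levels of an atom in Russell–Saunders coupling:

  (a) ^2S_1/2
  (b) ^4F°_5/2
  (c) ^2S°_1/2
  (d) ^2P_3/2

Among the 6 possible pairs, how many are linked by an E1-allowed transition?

1

(a)–(b): forbidden (ΔS, ΔL, ΔJ).
(a)–(c): forbidden (ΔL).
(a)–(d): forbidden (parity).
(b)–(c): forbidden (parity, ΔS, ΔL, ΔJ).
(b)–(d): forbidden (ΔS, ΔL).
(c)–(d): allowed.
Allowed pairs: 1 of 6.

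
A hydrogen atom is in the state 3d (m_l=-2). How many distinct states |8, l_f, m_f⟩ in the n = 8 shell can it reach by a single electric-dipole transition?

4

E1 requires Δl = ±1, so l_f ∈ {1, 3}; with 0 ≤ l_f ≤ n_f−1 = 7, the allowed l_f values are {1, 3}.
For l_f = 1: m_f ∈ {m_i−1, m_i, m_i+1} ∩ [−1, 1] = {-1} → 1 state.
For l_f = 3: m_f ∈ {m_i−1, m_i, m_i+1} ∩ [−3, 3] = {-3, -2, -1} → 3 states.
Total: 4.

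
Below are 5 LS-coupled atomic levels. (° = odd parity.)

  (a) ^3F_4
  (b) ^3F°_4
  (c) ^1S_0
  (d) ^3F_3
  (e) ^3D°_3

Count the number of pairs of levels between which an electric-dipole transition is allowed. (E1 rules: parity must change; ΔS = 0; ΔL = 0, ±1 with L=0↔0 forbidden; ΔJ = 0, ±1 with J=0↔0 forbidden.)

(a)–(b): allowed.
(a)–(c): forbidden (parity, ΔS, ΔL, ΔJ).
(a)–(d): forbidden (parity).
(a)–(e): allowed.
(b)–(c): forbidden (ΔS, ΔL, ΔJ).
(b)–(d): allowed.
(b)–(e): forbidden (parity).
(c)–(d): forbidden (parity, ΔS, ΔL, ΔJ).
(c)–(e): forbidden (ΔS, ΔL, ΔJ).
(d)–(e): allowed.
Allowed pairs: 4 of 10.

4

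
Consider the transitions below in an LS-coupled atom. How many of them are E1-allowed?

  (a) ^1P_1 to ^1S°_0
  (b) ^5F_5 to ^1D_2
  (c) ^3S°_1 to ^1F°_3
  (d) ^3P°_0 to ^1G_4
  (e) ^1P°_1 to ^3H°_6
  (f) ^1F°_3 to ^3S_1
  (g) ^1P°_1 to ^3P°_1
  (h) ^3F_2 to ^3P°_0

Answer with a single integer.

1

(a) allowed
(b) forbidden (parity, ΔS, ΔJ fail)
(c) forbidden (parity, ΔS, ΔL, ΔJ fail)
(d) forbidden (ΔS, ΔL, ΔJ fail)
(e) forbidden (parity, ΔS, ΔL, ΔJ fail)
(f) forbidden (ΔS, ΔL, ΔJ fail)
(g) forbidden (parity, ΔS fail)
(h) forbidden (ΔL, ΔJ fail)
Total allowed: 1 of 8.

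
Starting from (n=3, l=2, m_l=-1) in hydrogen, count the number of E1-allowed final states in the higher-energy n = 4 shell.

E1 requires Δl = ±1, so l_f ∈ {1, 3}; with 0 ≤ l_f ≤ n_f−1 = 3, the allowed l_f values are {1, 3}.
For l_f = 1: m_f ∈ {m_i−1, m_i, m_i+1} ∩ [−1, 1] = {-1, 0} → 2 states.
For l_f = 3: m_f ∈ {m_i−1, m_i, m_i+1} ∩ [−3, 3] = {-2, -1, 0} → 3 states.
Total: 5.

5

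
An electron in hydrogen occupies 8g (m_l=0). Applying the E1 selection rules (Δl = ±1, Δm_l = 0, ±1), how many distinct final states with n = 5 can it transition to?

E1 requires Δl = ±1, so l_f ∈ {3, 5}; with 0 ≤ l_f ≤ n_f−1 = 4, the allowed l_f values are {3}.
For l_f = 3: m_f ∈ {m_i−1, m_i, m_i+1} ∩ [−3, 3] = {-1, 0, 1} → 3 states.
Total: 3.

3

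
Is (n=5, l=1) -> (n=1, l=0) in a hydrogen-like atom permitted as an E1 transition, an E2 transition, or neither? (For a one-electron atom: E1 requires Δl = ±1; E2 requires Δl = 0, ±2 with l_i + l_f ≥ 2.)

E1

Δl = 0 − 1 = -1; l_i + l_f = 1.
E1 (Δl = ±1): satisfied.
E2 (Δl = 0,±2, l_i+l_f ≥ 2): not satisfied.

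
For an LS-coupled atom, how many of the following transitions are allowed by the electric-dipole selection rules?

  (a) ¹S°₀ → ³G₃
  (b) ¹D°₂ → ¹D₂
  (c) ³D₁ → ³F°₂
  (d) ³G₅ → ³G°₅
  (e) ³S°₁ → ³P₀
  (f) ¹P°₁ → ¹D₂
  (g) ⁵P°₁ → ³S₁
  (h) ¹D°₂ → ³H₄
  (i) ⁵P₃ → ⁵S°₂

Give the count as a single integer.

(a) forbidden (ΔS, ΔL, ΔJ fail)
(b) allowed
(c) allowed
(d) allowed
(e) allowed
(f) allowed
(g) forbidden (ΔS fails)
(h) forbidden (ΔS, ΔL, ΔJ fail)
(i) allowed
Total allowed: 6 of 9.

6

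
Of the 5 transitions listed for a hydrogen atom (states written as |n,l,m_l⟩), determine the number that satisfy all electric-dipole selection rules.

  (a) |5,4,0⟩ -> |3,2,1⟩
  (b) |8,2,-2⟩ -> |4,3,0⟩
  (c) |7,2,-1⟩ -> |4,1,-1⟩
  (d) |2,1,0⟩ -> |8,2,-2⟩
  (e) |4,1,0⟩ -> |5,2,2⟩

(a) forbidden — Δl = -2 (E1 requires Δl = ±1)
(b) forbidden — Δm_l = +2 (E1 requires Δm_l = 0, ±1)
(c) allowed
(d) forbidden — Δm_l = -2 (E1 requires Δm_l = 0, ±1)
(e) forbidden — Δm_l = +2 (E1 requires Δm_l = 0, ±1)
Total allowed: 1 of 5.

1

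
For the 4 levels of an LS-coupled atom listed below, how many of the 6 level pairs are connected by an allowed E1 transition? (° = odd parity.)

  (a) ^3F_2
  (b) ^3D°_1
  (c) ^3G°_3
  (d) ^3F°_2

(a)–(b): allowed.
(a)–(c): allowed.
(a)–(d): allowed.
(b)–(c): forbidden (parity, ΔL, ΔJ).
(b)–(d): forbidden (parity).
(c)–(d): forbidden (parity).
Allowed pairs: 3 of 6.

3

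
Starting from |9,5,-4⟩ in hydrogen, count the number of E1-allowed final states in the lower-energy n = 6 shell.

E1 requires Δl = ±1, so l_f ∈ {4, 6}; with 0 ≤ l_f ≤ n_f−1 = 5, the allowed l_f values are {4}.
For l_f = 4: m_f ∈ {m_i−1, m_i, m_i+1} ∩ [−4, 4] = {-4, -3} → 2 states.
Total: 2.

2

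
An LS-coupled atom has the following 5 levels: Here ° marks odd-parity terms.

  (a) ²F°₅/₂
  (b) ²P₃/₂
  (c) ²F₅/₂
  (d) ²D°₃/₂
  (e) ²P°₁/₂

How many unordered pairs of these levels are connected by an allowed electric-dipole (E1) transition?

(a)–(b): forbidden (ΔL).
(a)–(c): allowed.
(a)–(d): forbidden (parity).
(a)–(e): forbidden (parity, ΔL, ΔJ).
(b)–(c): forbidden (parity, ΔL).
(b)–(d): allowed.
(b)–(e): allowed.
(c)–(d): allowed.
(c)–(e): forbidden (ΔL, ΔJ).
(d)–(e): forbidden (parity).
Allowed pairs: 4 of 10.

4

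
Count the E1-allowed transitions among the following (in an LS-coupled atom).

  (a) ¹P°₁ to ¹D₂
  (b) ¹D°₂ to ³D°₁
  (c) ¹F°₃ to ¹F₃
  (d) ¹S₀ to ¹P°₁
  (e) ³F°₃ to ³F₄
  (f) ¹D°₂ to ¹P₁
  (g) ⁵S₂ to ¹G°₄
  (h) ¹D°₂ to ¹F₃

6

(a) allowed
(b) forbidden (parity, ΔS fail)
(c) allowed
(d) allowed
(e) allowed
(f) allowed
(g) forbidden (ΔS, ΔL, ΔJ fail)
(h) allowed
Total allowed: 6 of 8.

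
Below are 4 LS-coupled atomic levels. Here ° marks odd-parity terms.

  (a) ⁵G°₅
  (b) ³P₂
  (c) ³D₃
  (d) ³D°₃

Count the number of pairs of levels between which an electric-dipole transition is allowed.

2

(a)–(b): forbidden (ΔS, ΔL, ΔJ).
(a)–(c): forbidden (ΔS, ΔL, ΔJ).
(a)–(d): forbidden (parity, ΔS, ΔL, ΔJ).
(b)–(c): forbidden (parity).
(b)–(d): allowed.
(c)–(d): allowed.
Allowed pairs: 2 of 6.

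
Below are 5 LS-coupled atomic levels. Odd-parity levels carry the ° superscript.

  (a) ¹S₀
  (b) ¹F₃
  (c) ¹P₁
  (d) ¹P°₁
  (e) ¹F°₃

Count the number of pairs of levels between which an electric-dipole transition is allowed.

(a)–(b): forbidden (parity, ΔL, ΔJ).
(a)–(c): forbidden (parity).
(a)–(d): allowed.
(a)–(e): forbidden (ΔL, ΔJ).
(b)–(c): forbidden (parity, ΔL, ΔJ).
(b)–(d): forbidden (ΔL, ΔJ).
(b)–(e): allowed.
(c)–(d): allowed.
(c)–(e): forbidden (ΔL, ΔJ).
(d)–(e): forbidden (parity, ΔL, ΔJ).
Allowed pairs: 3 of 10.

3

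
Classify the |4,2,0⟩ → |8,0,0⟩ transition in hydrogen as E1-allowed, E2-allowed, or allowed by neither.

E2

Δl = 0 − 2 = -2; l_i + l_f = 2.
Δm_l = +0.
E1 (Δl = ±1, |Δm_l| ≤ 1): not satisfied.
E2 (Δl = 0,±2, l_i+l_f ≥ 2, |Δm_l| ≤ 2): satisfied.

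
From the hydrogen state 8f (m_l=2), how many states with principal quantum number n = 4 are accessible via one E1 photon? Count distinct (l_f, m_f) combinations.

2

E1 requires Δl = ±1, so l_f ∈ {2, 4}; with 0 ≤ l_f ≤ n_f−1 = 3, the allowed l_f values are {2}.
For l_f = 2: m_f ∈ {m_i−1, m_i, m_i+1} ∩ [−2, 2] = {1, 2} → 2 states.
Total: 2.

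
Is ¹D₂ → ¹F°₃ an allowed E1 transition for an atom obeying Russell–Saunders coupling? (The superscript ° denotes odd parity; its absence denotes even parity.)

allowed

Initial level: S=0, L=2, J=2, parity even. Final level: S=0, L=3, J=3, parity odd.
ΔL = 0, ±1 (not L=0↔0): L: 2 → 3, ΔL = +1 — ✓.
Parity must change: even → odd — ✓.
ΔJ = 0, ±1 (not J=0↔0): J: 2 → 3, ΔJ = +1 — ✓.
ΔS = 0: S: 0 → 0 — ✓.
All four E1 rules are satisfied.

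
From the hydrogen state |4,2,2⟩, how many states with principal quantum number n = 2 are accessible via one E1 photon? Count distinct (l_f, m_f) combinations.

E1 requires Δl = ±1, so l_f ∈ {1, 3}; with 0 ≤ l_f ≤ n_f−1 = 1, the allowed l_f values are {1}.
For l_f = 1: m_f ∈ {m_i−1, m_i, m_i+1} ∩ [−1, 1] = {1} → 1 state.
Total: 1.

1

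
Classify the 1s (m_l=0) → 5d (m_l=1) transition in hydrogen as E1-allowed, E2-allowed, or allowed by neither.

Δl = 2 − 0 = +2; l_i + l_f = 2.
Δm_l = +1.
E1 (Δl = ±1, |Δm_l| ≤ 1): not satisfied.
E2 (Δl = 0,±2, l_i+l_f ≥ 2, |Δm_l| ≤ 2): satisfied.

E2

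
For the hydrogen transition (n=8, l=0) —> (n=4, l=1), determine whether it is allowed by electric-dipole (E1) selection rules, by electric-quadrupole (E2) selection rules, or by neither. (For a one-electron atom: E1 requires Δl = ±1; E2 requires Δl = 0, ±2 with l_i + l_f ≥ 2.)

Δl = 1 − 0 = +1; l_i + l_f = 1.
E1 (Δl = ±1): satisfied.
E2 (Δl = 0,±2, l_i+l_f ≥ 2): not satisfied.

E1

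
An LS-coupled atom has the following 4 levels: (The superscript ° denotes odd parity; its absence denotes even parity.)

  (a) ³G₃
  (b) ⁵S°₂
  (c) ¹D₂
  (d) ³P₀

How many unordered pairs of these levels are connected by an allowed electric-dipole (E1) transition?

(a)–(b): forbidden (ΔS, ΔL).
(a)–(c): forbidden (parity, ΔS, ΔL).
(a)–(d): forbidden (parity, ΔL, ΔJ).
(b)–(c): forbidden (ΔS, ΔL).
(b)–(d): forbidden (ΔS, ΔJ).
(c)–(d): forbidden (parity, ΔS, ΔJ).
Allowed pairs: 0 of 6.

0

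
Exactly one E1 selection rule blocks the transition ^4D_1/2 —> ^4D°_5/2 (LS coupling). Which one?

Reading off the term symbols: S 3/2→3/2, L 2→2, J 1/2→5/2, parity even→odd.
Parity must change: even → odd — satisfied.
ΔS = 0: S: 3/2 → 3/2 — satisfied.
ΔL = 0, ±1 (not L=0↔0): L: 2 → 2, ΔL = +0 — satisfied.
ΔJ = 0, ±1 (not J=0↔0): J: 1/2 → 5/2, ΔJ = +2 — violated.

the ΔJ = 0, ±1 rule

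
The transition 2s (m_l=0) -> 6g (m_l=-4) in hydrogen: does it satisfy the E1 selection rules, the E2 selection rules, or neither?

Δl = 4 − 0 = +4; l_i + l_f = 4.
Δm_l = -4.
E1 (Δl = ±1, |Δm_l| ≤ 1): not satisfied.
E2 (Δl = 0,±2, l_i+l_f ≥ 2, |Δm_l| ≤ 2): not satisfied.

neither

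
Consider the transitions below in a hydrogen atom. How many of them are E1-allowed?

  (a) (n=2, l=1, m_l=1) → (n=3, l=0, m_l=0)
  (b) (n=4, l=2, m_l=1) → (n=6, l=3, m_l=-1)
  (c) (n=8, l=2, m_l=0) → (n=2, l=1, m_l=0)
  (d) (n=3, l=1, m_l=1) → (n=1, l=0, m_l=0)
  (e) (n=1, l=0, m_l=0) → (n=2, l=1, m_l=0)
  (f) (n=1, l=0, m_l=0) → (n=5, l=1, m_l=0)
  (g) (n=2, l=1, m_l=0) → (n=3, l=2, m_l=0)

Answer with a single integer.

(a) allowed
(b) forbidden — Δm_l = -2 (E1 requires Δm_l = 0, ±1)
(c) allowed
(d) allowed
(e) allowed
(f) allowed
(g) allowed
Total allowed: 6 of 7.

6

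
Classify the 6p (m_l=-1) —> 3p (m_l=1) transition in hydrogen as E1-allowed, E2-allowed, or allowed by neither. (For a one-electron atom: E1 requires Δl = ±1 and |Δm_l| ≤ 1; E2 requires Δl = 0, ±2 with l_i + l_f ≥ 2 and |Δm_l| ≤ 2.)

E2

Δl = 1 − 1 = +0; l_i + l_f = 2.
Δm_l = +2.
E1 (Δl = ±1, |Δm_l| ≤ 1): not satisfied.
E2 (Δl = 0,±2, l_i+l_f ≥ 2, |Δm_l| ≤ 2): satisfied.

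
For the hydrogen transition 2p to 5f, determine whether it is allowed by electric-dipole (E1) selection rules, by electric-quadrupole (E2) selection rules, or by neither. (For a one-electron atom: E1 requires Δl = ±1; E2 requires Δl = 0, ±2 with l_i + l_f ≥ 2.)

E2

Δl = 3 − 1 = +2; l_i + l_f = 4.
E1 (Δl = ±1): not satisfied.
E2 (Δl = 0,±2, l_i+l_f ≥ 2): satisfied.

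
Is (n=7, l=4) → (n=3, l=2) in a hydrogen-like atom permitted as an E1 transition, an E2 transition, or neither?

E2

Δl = 2 − 4 = -2; l_i + l_f = 6.
E1 (Δl = ±1): not satisfied.
E2 (Δl = 0,±2, l_i+l_f ≥ 2): satisfied.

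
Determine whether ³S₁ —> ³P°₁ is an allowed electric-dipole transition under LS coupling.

allowed

ΔJ = 0, ±1 (not J=0↔0): J: 1 → 1, ΔJ = +0 — ✓.
Parity must change: even → odd — ✓.
ΔL = 0, ±1 (not L=0↔0): L: 0 → 1, ΔL = +1 — ✓.
ΔS = 0: S: 1 → 1 — ✓.
All four E1 rules are satisfied.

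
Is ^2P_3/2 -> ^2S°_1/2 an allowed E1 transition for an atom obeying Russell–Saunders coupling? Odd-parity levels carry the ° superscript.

allowed

Parity must change: even → odd — ✓.
ΔS = 0: S: 1/2 → 1/2 — ✓.
ΔL = 0, ±1 (not L=0↔0): L: 1 → 0, ΔL = -1 — ✓.
ΔJ = 0, ±1 (not J=0↔0): J: 3/2 → 1/2, ΔJ = -1 — ✓.
All four E1 rules are satisfied.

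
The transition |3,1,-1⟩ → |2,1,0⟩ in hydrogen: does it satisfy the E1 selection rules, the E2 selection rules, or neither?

Δl = 1 − 1 = +0; l_i + l_f = 2.
Δm_l = +1.
E1 (Δl = ±1, |Δm_l| ≤ 1): not satisfied.
E2 (Δl = 0,±2, l_i+l_f ≥ 2, |Δm_l| ≤ 2): satisfied.

E2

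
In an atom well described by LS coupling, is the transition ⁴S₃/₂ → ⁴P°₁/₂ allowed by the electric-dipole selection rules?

Initial level: S=3/2, L=0, J=3/2, parity even. Final level: S=3/2, L=1, J=1/2, parity odd.
ΔL = 0, ±1 (not L=0↔0): L: 0 → 1, ΔL = +1 — ok.
ΔJ = 0, ±1 (not J=0↔0): J: 3/2 → 1/2, ΔJ = -1 — ok.
ΔS = 0: S: 3/2 → 3/2 — ok.
Parity must change: even → odd — ok.
All four E1 rules are satisfied.

allowed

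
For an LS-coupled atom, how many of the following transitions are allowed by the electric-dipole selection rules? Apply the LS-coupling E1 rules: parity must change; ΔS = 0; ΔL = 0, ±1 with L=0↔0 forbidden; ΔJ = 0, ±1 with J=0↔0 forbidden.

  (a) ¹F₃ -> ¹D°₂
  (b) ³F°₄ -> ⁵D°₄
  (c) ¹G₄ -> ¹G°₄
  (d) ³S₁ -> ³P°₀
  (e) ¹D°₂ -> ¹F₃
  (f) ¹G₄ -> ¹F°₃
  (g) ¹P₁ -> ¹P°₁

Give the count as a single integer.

6

(a) allowed
(b) forbidden (parity, ΔS fail)
(c) allowed
(d) allowed
(e) allowed
(f) allowed
(g) allowed
Total allowed: 6 of 7.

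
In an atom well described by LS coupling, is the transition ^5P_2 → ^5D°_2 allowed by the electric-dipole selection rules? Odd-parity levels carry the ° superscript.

Parity must change: even → odd — ok.
ΔJ = 0, ±1 (not J=0↔0): J: 2 → 2, ΔJ = +0 — ok.
ΔL = 0, ±1 (not L=0↔0): L: 1 → 2, ΔL = +1 — ok.
ΔS = 0: S: 2 → 2 — ok.
All four E1 rules are satisfied.

allowed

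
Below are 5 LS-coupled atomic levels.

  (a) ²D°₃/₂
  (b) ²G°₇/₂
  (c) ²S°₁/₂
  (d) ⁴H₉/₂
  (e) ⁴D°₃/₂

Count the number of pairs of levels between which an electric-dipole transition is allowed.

0

(a)–(b): forbidden (parity, ΔL, ΔJ).
(a)–(c): forbidden (parity, ΔL).
(a)–(d): forbidden (ΔS, ΔL, ΔJ).
(a)–(e): forbidden (parity, ΔS).
(b)–(c): forbidden (parity, ΔL, ΔJ).
(b)–(d): forbidden (ΔS).
(b)–(e): forbidden (parity, ΔS, ΔL, ΔJ).
(c)–(d): forbidden (ΔS, ΔL, ΔJ).
(c)–(e): forbidden (parity, ΔS, ΔL).
(d)–(e): forbidden (ΔL, ΔJ).
Allowed pairs: 0 of 10.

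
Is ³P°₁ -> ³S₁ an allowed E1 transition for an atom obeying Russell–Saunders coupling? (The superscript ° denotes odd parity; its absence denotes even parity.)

Reading off the term symbols: S 1→1, L 1→0, J 1→1, parity odd→even.
Parity must change: odd → even — ok.
ΔS = 0: S: 1 → 1 — ok.
ΔL = 0, ±1 (not L=0↔0): L: 1 → 0, ΔL = -1 — ok.
ΔJ = 0, ±1 (not J=0↔0): J: 1 → 1, ΔJ = +0 — ok.
All four E1 rules are satisfied.

allowed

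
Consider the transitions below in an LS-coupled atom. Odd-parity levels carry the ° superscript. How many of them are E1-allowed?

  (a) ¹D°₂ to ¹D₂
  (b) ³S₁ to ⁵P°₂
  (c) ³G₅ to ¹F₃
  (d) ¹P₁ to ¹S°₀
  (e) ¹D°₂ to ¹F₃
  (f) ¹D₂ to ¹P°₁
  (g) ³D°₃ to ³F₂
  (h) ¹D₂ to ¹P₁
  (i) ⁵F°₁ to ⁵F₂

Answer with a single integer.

6

(a) allowed
(b) forbidden (ΔS fails)
(c) forbidden (parity, ΔS, ΔJ fail)
(d) allowed
(e) allowed
(f) allowed
(g) allowed
(h) forbidden (parity fails)
(i) allowed
Total allowed: 6 of 9.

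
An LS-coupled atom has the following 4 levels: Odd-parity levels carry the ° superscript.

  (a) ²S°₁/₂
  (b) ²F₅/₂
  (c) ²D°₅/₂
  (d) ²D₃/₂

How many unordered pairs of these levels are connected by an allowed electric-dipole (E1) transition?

2

(a)–(b): forbidden (ΔL, ΔJ).
(a)–(c): forbidden (parity, ΔL, ΔJ).
(a)–(d): forbidden (ΔL).
(b)–(c): allowed.
(b)–(d): forbidden (parity).
(c)–(d): allowed.
Allowed pairs: 2 of 6.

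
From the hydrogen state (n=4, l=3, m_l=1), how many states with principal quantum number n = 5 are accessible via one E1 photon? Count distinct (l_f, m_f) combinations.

6

E1 requires Δl = ±1, so l_f ∈ {2, 4}; with 0 ≤ l_f ≤ n_f−1 = 4, the allowed l_f values are {2, 4}.
For l_f = 2: m_f ∈ {m_i−1, m_i, m_i+1} ∩ [−2, 2] = {0, 1, 2} → 3 states.
For l_f = 4: m_f ∈ {m_i−1, m_i, m_i+1} ∩ [−4, 4] = {0, 1, 2} → 3 states.
Total: 6.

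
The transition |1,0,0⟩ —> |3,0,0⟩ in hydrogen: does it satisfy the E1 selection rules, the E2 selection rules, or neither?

neither

Δl = 0 − 0 = +0; l_i + l_f = 0.
Δm_l = +0.
E1 (Δl = ±1, |Δm_l| ≤ 1): not satisfied.
E2 (Δl = 0,±2, l_i+l_f ≥ 2, |Δm_l| ≤ 2): not satisfied.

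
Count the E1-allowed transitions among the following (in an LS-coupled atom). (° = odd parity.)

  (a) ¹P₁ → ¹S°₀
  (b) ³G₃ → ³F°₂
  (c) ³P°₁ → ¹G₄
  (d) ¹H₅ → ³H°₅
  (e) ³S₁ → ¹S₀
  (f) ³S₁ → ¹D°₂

(a) allowed
(b) allowed
(c) forbidden (ΔS, ΔL, ΔJ fail)
(d) forbidden (ΔS fails)
(e) forbidden (parity, ΔS, ΔL fail)
(f) forbidden (ΔS, ΔL fail)
Total allowed: 2 of 6.

2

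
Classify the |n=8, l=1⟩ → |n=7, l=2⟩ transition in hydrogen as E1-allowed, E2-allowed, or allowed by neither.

Δl = 2 − 1 = +1; l_i + l_f = 3.
E1 (Δl = ±1): satisfied.
E2 (Δl = 0,±2, l_i+l_f ≥ 2): not satisfied.

E1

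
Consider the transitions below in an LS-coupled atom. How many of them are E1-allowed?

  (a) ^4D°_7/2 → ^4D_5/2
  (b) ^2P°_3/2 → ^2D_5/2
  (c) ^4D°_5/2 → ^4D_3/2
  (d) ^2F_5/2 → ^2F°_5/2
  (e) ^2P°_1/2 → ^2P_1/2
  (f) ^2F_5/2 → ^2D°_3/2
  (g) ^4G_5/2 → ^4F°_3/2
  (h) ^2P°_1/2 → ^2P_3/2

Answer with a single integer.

(a) allowed
(b) allowed
(c) allowed
(d) allowed
(e) allowed
(f) allowed
(g) allowed
(h) allowed
Total allowed: 8 of 8.

8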